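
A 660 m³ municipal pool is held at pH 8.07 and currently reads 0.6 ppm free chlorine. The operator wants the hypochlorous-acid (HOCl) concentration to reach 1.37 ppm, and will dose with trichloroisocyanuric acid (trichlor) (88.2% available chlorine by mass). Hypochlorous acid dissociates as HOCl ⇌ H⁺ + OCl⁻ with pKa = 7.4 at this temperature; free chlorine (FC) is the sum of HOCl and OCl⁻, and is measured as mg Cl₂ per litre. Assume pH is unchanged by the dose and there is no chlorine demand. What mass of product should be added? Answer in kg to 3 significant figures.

5.37 kg

Volume: 660 m³ = 660,000 L.
[OCl⁻]/[HOCl] = 10^(pH − pKa) = 10^(8.07 − 7.4) = 4.677; fraction as HOCl = 1/(1 + 4.677) = 0.1761.
Free chlorine required for 1.37 ppm HOCl: 1.37 / 0.1761 = 7.778 ppm.
FC to add: 7.778 − 0.6 = 7.178 mg/L as Cl₂.
Cl₂ equivalent: 7.178 mg/L × 660,000 L = 4737 g.
Product at 88.2% available Cl: 4737 / 0.882 = 5371 g.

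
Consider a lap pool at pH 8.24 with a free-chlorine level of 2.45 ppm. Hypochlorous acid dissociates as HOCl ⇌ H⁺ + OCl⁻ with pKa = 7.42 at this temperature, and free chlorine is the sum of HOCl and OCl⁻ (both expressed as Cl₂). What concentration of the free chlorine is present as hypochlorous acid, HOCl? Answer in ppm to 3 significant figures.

[OCl⁻]/[HOCl] = 10^(pH − pKa) = 10^(8.24 − 7.42) = 10^0.82 = 6.607.
Fraction as HOCl = 1 / (1 + 6.607) = 0.1315.
HOCl = 0.1315 × 2.45 ppm = 0.3221 ppm.

0.322 ppm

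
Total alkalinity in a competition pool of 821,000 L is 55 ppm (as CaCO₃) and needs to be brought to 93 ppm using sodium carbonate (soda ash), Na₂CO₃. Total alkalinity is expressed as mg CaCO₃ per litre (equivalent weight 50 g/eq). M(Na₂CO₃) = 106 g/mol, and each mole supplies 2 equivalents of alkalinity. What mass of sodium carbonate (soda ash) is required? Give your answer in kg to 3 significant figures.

33.1 kg

Alkalinity to add: (93 − 55) = 38 mg/L as CaCO₃ × 821,000 L = 31,200 g as CaCO₃.
Equivalents: 31,200 g ÷ 50 g/eq = 624 eq.
Each mole of Na₂CO₃ supplies 2 eq, so 624 / 2 = 312 mol.
Mass: 312 mol × 106 g/mol = 33,070 g.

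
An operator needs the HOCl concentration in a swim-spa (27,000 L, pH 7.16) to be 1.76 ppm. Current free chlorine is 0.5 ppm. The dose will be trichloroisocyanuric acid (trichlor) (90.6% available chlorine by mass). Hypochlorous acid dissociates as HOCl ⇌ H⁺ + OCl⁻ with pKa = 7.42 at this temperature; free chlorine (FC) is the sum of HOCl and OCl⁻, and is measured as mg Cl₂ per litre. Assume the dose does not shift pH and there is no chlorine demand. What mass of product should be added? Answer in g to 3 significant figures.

[OCl⁻]/[HOCl] = 10^(pH − pKa) = 10^(7.16 − 7.42) = 0.5495; fraction as HOCl = 1/(1 + 0.5495) = 0.6454.
Free chlorine required for 1.76 ppm HOCl: 1.76 / 0.6454 = 2.727 ppm.
FC to add: 2.727 − 0.5 = 2.227 mg/L as Cl₂.
Cl₂ equivalent: 2.227 mg/L × 27,000 L = 60.13 g.
Product at 90.6% available Cl: 60.13 / 0.906 = 66.37 g.

66.4 g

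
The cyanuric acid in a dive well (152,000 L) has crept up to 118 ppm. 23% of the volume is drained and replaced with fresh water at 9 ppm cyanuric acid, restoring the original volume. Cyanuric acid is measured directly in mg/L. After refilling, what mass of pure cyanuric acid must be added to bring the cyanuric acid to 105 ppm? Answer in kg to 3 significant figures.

After draining 23% and refilling: 118 × 0.77 + 9 × 0.23 = 92.93 ppm.
Deficit to target: 105 − 92.93 = 12.07 mg/L.
Mass: 12.07 mg/L × 152,000 L = 1835 g cyanuric acid.

1.83 kg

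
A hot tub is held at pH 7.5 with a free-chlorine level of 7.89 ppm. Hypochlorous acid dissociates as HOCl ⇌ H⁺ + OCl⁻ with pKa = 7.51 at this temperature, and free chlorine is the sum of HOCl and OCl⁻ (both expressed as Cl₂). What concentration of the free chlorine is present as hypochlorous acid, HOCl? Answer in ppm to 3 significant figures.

3.99 ppm

[OCl⁻]/[HOCl] = 10^(pH − pKa) = 10^(7.5 − 7.51) = 10^-0.01 = 0.9772.
Fraction as HOCl = 1 / (1 + 0.9772) = 0.5058.
HOCl = 0.5058 × 7.89 ppm = 3.99 ppm.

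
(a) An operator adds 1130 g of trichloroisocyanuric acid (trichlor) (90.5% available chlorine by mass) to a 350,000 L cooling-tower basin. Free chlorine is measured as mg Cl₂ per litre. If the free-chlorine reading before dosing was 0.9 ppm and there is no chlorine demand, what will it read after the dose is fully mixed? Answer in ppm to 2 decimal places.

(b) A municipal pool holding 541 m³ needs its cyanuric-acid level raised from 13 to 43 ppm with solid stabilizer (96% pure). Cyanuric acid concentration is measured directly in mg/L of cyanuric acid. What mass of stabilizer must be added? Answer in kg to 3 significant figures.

(a) 3.82 ppm; (b) 16.9 kg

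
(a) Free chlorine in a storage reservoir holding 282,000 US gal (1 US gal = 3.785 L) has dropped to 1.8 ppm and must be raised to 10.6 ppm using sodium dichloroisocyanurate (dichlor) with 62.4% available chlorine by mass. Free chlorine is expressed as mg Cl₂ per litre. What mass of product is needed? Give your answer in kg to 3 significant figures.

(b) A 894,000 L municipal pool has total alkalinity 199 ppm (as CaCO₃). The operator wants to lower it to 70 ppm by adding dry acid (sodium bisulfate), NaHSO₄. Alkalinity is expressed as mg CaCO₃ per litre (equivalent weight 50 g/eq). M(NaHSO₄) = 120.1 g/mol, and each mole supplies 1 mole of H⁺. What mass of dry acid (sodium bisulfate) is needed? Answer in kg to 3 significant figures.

(a) 15.1 kg; (b) 277 kg

(a) Volume: 282,000 US gal × 3.785 L/gal = 1,067,370 L.
(a) Chlorine deficit: 10.6 − 1.8 = 8.8 ppm = 8.8 mg/L as Cl₂.
(a) Cl₂ equivalent needed: 8.8 mg/L × 1,067,370 L = 9,393,000 mg = 9393 g.
(a) Product at 62.4% available chlorine: 9393 / 0.624 = 15,050 g.

(b) Alkalinity to neutralize: (199 − 70) = 129 mg/L as CaCO₃ × 894,000 L = 115,300 g as CaCO₃.
(b) Equivalents of H⁺ required: 115,300 ÷ 50 g/eq = 2307 eq = 2307 mol NaHSO₄.
(b) Mass of NaHSO₄: 2307 × 120.1 = 277,000 g.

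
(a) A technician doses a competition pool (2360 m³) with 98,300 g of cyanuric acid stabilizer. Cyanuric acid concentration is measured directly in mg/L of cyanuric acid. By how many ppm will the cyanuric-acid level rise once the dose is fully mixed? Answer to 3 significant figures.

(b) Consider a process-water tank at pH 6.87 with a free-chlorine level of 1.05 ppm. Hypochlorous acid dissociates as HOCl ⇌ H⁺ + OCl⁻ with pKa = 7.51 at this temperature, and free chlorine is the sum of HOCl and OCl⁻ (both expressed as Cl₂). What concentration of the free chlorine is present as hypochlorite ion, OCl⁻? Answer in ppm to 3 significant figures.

(a) 41.7 ppm; (b) 0.196 ppm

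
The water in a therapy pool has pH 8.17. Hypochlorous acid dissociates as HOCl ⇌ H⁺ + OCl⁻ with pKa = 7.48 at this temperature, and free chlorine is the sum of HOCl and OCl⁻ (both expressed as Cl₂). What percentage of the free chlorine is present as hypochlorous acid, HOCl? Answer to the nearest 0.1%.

[OCl⁻]/[HOCl] = 10^(pH − pKa) = 10^(8.17 − 7.48) = 10^0.69 = 4.898.
Fraction as HOCl = 1 / (1 + 4.898) = 0.1696.

17.0%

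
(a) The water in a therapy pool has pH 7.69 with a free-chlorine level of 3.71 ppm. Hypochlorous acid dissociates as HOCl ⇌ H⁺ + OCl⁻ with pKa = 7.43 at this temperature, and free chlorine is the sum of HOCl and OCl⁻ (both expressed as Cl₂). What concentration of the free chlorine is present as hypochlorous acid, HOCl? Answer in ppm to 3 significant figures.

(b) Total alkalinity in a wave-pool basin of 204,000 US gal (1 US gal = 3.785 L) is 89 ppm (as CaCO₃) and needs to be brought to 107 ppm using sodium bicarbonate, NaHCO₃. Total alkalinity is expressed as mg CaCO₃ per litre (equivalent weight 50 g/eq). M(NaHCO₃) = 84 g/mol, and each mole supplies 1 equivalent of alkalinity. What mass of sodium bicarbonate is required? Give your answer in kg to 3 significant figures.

(a) 1.32 ppm; (b) 23.3 kg

(a) [OCl⁻]/[HOCl] = 10^(pH − pKa) = 10^(7.69 − 7.43) = 10^0.26 = 1.82.
(a) Fraction as HOCl = 1 / (1 + 1.82) = 0.3546.
(a) HOCl = 0.3546 × 3.71 ppm = 1.316 ppm.

(b) Volume: 204,000 US gal × 3.785 L/gal = 772,140 L.
(b) Alkalinity to add: (107 − 89) = 18 mg/L as CaCO₃ × 772,140 L = 13,900 g as CaCO₃.
(b) Equivalents: 13,900 g ÷ 50 g/eq = 278 eq.
(b) NaHCO₃ supplies 1 eq per mole → 278 mol.
(b) Mass: 278 mol × 84 g/mol = 23,350 g.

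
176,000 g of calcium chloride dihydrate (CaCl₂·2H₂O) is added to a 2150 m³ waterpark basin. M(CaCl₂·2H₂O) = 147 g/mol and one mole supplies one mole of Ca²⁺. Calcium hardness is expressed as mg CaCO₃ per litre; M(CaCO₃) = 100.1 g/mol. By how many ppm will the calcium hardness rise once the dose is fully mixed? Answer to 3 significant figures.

Volume: 2150 m³ = 2,150,000 L.
Moles of Ca²⁺: 176,000 g ÷ 147 g/mol = 1197 mol.
As CaCO₃: 1197 mol × 100.1 g/mol = 119,800 g.
Rise: 119,800 g / 2,150,000 L × 1000 = 55.74 mg/L.

55.7 ppm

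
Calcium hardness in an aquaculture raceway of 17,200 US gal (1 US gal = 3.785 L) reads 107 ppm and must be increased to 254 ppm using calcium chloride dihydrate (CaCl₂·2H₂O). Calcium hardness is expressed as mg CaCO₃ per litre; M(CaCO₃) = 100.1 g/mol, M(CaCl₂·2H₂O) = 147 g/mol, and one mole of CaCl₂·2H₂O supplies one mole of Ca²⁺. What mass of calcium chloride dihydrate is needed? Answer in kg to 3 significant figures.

14.1 kg

Volume: 17,200 US gal × 3.785 L/gal = 65,102 L.
Hardness to add: (254 − 107) = 147 mg/L as CaCO₃ × 65,102 L = 9570 g as CaCO₃.
Moles of Ca²⁺ (1 mol Ca²⁺ ≡ 1 mol CaCO₃): 9570 / 100.1 g/mol = 95.6 mol.
Mass of CaCl₂·2H₂O: 95.6 × 147 = 14,050 g.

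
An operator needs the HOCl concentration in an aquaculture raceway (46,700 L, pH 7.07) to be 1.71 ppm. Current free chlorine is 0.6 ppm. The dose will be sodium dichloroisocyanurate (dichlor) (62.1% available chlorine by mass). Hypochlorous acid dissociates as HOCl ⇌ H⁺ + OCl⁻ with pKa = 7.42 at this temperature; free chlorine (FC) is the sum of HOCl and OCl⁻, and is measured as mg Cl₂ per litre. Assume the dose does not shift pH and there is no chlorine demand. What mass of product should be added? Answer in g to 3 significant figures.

[OCl⁻]/[HOCl] = 10^(pH − pKa) = 10^(7.07 − 7.42) = 0.4467; fraction as HOCl = 1/(1 + 0.4467) = 0.6912.
Free chlorine required for 1.71 ppm HOCl: 1.71 / 0.6912 = 2.474 ppm.
FC to add: 2.474 − 0.6 = 1.874 mg/L as Cl₂.
Cl₂ equivalent: 1.874 mg/L × 46,700 L = 87.51 g.
Product at 62.1% available Cl: 87.51 / 0.621 = 140.9 g.

141 g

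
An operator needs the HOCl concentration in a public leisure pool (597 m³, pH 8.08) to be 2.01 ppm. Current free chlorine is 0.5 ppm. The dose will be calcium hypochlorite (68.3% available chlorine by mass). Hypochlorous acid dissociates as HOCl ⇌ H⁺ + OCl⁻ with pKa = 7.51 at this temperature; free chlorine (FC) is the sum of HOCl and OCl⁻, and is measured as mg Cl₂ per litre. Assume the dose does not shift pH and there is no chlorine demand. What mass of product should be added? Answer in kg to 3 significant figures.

7.85 kg

Volume: 597 m³ = 597,000 L.
[OCl⁻]/[HOCl] = 10^(pH − pKa) = 10^(8.08 − 7.51) = 3.715; fraction as HOCl = 1/(1 + 3.715) = 0.2121.
Free chlorine required for 2.01 ppm HOCl: 2.01 / 0.2121 = 9.478 ppm.
FC to add: 9.478 − 0.5 = 8.978 mg/L as Cl₂.
Cl₂ equivalent: 8.978 mg/L × 597,000 L = 5360 g.
Product at 68.3% available Cl: 5360 / 0.683 = 7847 g.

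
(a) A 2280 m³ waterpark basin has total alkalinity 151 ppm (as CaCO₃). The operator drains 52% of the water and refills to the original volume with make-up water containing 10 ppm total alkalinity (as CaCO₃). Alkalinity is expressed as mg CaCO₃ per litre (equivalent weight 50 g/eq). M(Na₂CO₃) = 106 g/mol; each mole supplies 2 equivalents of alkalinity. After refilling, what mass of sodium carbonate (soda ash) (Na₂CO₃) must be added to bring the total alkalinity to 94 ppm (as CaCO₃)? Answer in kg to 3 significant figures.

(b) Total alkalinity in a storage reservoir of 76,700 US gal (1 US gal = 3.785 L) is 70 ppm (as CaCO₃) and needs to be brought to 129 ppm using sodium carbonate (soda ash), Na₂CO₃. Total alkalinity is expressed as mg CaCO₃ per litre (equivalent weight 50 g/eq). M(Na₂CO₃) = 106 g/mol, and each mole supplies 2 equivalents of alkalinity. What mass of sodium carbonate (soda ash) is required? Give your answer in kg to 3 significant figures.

(a) Volume: 2280 m³ = 2,280,000 L.
(a) After draining 52% and refilling: 151 × 0.48 + 10 × 0.52 = 77.68 ppm.
(a) Deficit to target: 94 − 77.68 = 16.32 mg/L.
(a) As CaCO₃: 16.32 mg/L × 2,280,000 L = 37,210 g; ÷ 50 g/eq ÷ 2 = 372.1 mol Na₂CO₃.
(a) Mass: 372.1 × 106 = 39,440 g.

(b) Volume: 76,700 US gal × 3.785 L/gal = 290,310 L.
(b) Alkalinity to add: (129 − 70) = 59 mg/L as CaCO₃ × 290,310 L = 17,130 g as CaCO₃.
(b) Equivalents: 17,130 g ÷ 50 g/eq = 342.6 eq.
(b) Each mole of Na₂CO₃ supplies 2 eq, so 342.6 / 2 = 171.3 mol.
(b) Mass: 171.3 mol × 106 g/mol = 18,160 g.

(a) 39.4 kg; (b) 18.2 kg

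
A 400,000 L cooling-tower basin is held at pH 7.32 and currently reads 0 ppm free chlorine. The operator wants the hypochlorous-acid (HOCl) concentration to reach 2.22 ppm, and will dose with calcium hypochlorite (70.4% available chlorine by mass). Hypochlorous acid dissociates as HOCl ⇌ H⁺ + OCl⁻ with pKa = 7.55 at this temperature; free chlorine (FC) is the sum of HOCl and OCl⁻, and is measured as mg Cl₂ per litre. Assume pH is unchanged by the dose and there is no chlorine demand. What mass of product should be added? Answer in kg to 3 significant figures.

2.00 kg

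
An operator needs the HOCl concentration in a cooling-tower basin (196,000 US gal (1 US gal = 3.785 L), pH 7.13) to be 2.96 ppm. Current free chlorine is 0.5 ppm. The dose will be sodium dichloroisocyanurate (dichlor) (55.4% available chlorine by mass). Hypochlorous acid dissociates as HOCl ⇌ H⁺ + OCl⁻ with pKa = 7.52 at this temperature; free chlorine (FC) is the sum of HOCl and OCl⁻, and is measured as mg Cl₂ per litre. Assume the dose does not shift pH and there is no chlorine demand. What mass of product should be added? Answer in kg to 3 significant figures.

Volume: 196,000 US gal × 3.785 L/gal = 741,860 L.
[OCl⁻]/[HOCl] = 10^(pH − pKa) = 10^(7.13 − 7.52) = 0.4074; fraction as HOCl = 1/(1 + 0.4074) = 0.7105.
Free chlorine required for 2.96 ppm HOCl: 2.96 / 0.7105 = 4.166 ppm.
FC to add: 4.166 − 0.5 = 3.666 mg/L as Cl₂.
Cl₂ equivalent: 3.666 mg/L × 741,860 L = 2720 g.
Product at 55.4% available Cl: 2720 / 0.554 = 4909 g.

4.91 kg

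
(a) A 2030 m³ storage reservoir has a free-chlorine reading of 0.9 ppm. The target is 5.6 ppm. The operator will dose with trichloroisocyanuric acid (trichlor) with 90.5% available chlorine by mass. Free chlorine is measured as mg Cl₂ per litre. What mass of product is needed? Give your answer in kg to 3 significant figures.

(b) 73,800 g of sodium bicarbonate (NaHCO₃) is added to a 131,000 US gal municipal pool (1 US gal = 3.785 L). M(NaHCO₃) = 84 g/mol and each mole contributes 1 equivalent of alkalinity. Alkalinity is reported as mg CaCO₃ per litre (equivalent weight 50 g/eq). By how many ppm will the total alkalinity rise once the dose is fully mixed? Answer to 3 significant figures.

(a) 10.5 kg; (b) 88.6 ppm

(a) Volume: 2030 m³ = 2,030,000 L.
(a) Chlorine deficit: 5.6 − 0.9 = 4.7 ppm = 4.7 mg/L as Cl₂.
(a) Cl₂ equivalent needed: 4.7 mg/L × 2,030,000 L = 9,541,000 mg = 9541 g.
(a) Product at 90.5% available chlorine: 9541 / 0.905 = 10,540 g.

(b) Volume: 131,000 US gal × 3.785 L/gal = 495,835 L.
(b) Moles of NaHCO₃: 73,800 g ÷ 84 g/mol = 878.6 mol → 878.6 eq of alkalinity.
(b) As CaCO₃: 878.6 eq × 50 g/eq = 43,930 g.
(b) Rise: 43,930 g / 495,835 L × 1000 = 88.6 mg/L.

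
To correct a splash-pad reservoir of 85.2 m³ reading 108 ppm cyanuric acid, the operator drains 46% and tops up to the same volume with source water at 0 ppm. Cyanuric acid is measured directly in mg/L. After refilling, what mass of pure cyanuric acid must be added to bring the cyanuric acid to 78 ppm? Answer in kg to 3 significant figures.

Volume: 85.2 m³ = 85,200 L.
After draining 46% and refilling: 108 × 0.54 + 0 × 0.46 = 58.32 ppm.
Deficit to target: 78 − 58.32 = 19.68 mg/L.
Mass: 19.68 mg/L × 85,200 L = 1677 g cyanuric acid.

1.68 kg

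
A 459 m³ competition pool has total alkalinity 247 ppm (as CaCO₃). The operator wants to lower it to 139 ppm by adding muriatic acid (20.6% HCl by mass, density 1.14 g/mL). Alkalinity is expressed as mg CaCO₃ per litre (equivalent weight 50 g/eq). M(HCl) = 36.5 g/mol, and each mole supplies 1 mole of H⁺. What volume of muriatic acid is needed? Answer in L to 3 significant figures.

Volume: 459 m³ = 459,000 L.
Alkalinity to neutralize: (247 − 139) = 108 mg/L as CaCO₃ × 459,000 L = 49,570 g as CaCO₃.
Equivalents of H⁺ required: 49,570 ÷ 50 g/eq = 991.4 eq = 991.4 mol HCl.
Mass of HCl: 991.4 × 36.5 = 36,190 g.
Mass of 20.6% solution: 36,190 / 0.206 = 175,700 g.
Volume: 175,700 g ÷ 1.14 g/mL = 154,100 mL.

154 L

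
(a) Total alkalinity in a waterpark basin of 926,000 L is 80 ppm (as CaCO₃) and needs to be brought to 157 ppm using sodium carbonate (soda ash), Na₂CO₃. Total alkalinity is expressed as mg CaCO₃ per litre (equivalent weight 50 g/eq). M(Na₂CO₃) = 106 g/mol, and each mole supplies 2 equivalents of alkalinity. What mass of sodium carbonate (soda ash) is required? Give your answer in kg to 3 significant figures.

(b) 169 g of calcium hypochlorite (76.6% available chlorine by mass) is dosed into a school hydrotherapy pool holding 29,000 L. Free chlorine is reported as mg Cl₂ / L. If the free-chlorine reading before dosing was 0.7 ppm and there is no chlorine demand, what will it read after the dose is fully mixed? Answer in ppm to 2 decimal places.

(a) 75.6 kg; (b) 5.16 ppm

(a) Alkalinity to add: (157 − 80) = 77 mg/L as CaCO₃ × 926,000 L = 71,300 g as CaCO₃.
(a) Equivalents: 71,300 g ÷ 50 g/eq = 1426 eq.
(a) Each mole of Na₂CO₃ supplies 2 eq, so 1426 / 2 = 713 mol.
(a) Mass: 713 mol × 106 g/mol = 75,580 g.

(b) Available chlorine delivered: 169 g × 0.766 = 129.5 g as Cl₂.
(b) Concentration rise: 129.5 g / 29,000 L = 4.464 mg/L = 4.46 ppm.
(b) Final FC: 0.7 + 4.46 = 5.16 ppm.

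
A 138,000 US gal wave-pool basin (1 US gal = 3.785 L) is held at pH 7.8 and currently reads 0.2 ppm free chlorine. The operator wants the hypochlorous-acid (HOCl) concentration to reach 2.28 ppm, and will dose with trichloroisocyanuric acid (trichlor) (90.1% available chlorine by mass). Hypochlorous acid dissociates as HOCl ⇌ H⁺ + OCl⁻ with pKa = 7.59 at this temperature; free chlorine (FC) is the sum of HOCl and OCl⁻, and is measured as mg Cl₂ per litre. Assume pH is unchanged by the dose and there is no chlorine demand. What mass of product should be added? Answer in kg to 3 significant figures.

Volume: 138,000 US gal × 3.785 L/gal = 522,330 L.
[OCl⁻]/[HOCl] = 10^(pH − pKa) = 10^(7.8 − 7.59) = 1.622; fraction as HOCl = 1/(1 + 1.622) = 0.3814.
Free chlorine required for 2.28 ppm HOCl: 2.28 / 0.3814 = 5.978 ppm.
FC to add: 5.978 − 0.2 = 5.778 mg/L as Cl₂.
Cl₂ equivalent: 5.778 mg/L × 522,330 L = 3018 g.
Product at 90.1% available Cl: 3018 / 0.901 = 3349 g.

3.35 kg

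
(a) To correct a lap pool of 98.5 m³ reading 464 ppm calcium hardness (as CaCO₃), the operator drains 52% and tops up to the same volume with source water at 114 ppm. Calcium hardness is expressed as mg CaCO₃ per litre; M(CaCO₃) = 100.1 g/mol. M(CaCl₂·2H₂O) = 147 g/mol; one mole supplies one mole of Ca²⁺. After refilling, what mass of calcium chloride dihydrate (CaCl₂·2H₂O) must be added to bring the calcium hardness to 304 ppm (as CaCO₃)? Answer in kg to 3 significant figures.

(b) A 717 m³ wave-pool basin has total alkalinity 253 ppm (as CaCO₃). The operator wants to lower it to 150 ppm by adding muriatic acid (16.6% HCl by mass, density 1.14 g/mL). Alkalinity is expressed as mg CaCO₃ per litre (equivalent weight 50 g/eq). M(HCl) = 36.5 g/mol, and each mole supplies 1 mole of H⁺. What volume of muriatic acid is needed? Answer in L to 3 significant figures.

(a) 3.18 kg; (b) 285 L

(a) Volume: 98.5 m³ = 98,500 L.
(a) After draining 52% and refilling: 464 × 0.48 + 114 × 0.52 = 282 ppm.
(a) Deficit to target: 304 − 282 = 22 mg/L.
(a) As CaCO₃: 22 mg/L × 98,500 L = 2167 g; ÷ 100.1 = 21.65 mol Ca²⁺.
(a) Mass: 21.65 × 147 = 3182 g.

(b) Volume: 717 m³ = 717,000 L.
(b) Alkalinity to neutralize: (253 − 150) = 103 mg/L as CaCO₃ × 717,000 L = 73,850 g as CaCO₃.
(b) Equivalents of H⁺ required: 73,850 ÷ 50 g/eq = 1477 eq = 1477 mol HCl.
(b) Mass of HCl: 1477 × 36.5 = 53,910 g.
(b) Mass of 16.6% solution: 53,910 / 0.166 = 324,800 g.
(b) Volume: 324,800 g ÷ 1.14 g/mL = 284,900 mL.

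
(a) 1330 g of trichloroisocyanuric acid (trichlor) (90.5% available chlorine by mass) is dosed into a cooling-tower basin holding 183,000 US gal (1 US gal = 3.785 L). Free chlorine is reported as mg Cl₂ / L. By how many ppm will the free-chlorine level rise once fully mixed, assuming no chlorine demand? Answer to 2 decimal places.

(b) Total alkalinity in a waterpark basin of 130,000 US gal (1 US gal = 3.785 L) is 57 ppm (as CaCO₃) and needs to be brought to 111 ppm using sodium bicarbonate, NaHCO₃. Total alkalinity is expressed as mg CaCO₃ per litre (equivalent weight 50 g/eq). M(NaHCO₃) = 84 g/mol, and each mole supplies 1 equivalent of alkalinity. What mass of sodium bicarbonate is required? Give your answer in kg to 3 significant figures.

(a) 1.74 ppm; (b) 44.6 kg

(a) Volume: 183,000 US gal × 3.785 L/gal = 692,655 L.
(a) Available chlorine delivered: 1330 g × 0.905 = 1204 g as Cl₂.
(a) Concentration rise: 1204 g / 692,655 L = 1.738 mg/L = 1.74 ppm.

(b) Volume: 130,000 US gal × 3.785 L/gal = 492,050 L.
(b) Alkalinity to add: (111 − 57) = 54 mg/L as CaCO₃ × 492,050 L = 26,570 g as CaCO₃.
(b) Equivalents: 26,570 g ÷ 50 g/eq = 531.4 eq.
(b) NaHCO₃ supplies 1 eq per mole → 531.4 mol.
(b) Mass: 531.4 mol × 84 g/mol = 44,640 g.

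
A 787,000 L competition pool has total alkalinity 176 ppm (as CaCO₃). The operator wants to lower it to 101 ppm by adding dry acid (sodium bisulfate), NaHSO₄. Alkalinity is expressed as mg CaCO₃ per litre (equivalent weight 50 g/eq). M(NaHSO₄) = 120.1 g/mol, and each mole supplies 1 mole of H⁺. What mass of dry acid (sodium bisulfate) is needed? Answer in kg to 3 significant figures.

Alkalinity to neutralize: (176 − 101) = 75 mg/L as CaCO₃ × 787,000 L = 59,020 g as CaCO₃.
Equivalents of H⁺ required: 59,020 ÷ 50 g/eq = 1180 eq = 1180 mol NaHSO₄.
Mass of NaHSO₄: 1180 × 120.1 = 141,800 g.

142 kg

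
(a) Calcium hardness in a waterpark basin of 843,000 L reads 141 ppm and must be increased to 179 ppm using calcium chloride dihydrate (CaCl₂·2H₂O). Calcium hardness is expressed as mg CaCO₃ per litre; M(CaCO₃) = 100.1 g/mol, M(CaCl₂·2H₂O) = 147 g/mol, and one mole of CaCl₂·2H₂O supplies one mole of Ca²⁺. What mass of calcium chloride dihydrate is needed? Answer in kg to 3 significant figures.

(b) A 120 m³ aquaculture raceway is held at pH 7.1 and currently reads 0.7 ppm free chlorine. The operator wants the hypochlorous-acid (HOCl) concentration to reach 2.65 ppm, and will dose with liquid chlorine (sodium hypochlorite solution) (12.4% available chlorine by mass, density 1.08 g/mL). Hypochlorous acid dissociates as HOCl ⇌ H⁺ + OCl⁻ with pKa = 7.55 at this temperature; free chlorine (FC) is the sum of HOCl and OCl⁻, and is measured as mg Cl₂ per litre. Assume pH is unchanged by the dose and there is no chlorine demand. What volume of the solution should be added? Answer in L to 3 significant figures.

(a) Hardness to add: (179 − 141) = 38 mg/L as CaCO₃ × 843,000 L = 32,030 g as CaCO₃.
(a) Moles of Ca²⁺ (1 mol Ca²⁺ ≡ 1 mol CaCO₃): 32,030 / 100.1 g/mol = 320 mol.
(a) Mass of CaCl₂·2H₂O: 320 × 147 = 47,040 g.

(b) Volume: 120 m³ = 120,000 L.
(b) [OCl⁻]/[HOCl] = 10^(pH − pKa) = 10^(7.1 − 7.55) = 0.3548; fraction as HOCl = 1/(1 + 0.3548) = 0.7381.
(b) Free chlorine required for 2.65 ppm HOCl: 2.65 / 0.7381 = 3.59 ppm.
(b) FC to add: 3.59 − 0.7 = 2.89 mg/L as Cl₂.
(b) Cl₂ equivalent: 2.89 mg/L × 120,000 L = 346.8 g.
(b) Product at 12.4% available Cl: 346.8 / 0.124 = 2797 g.
(b) Volume: 2797 g ÷ 1.08 g/mL = 2590 mL.

(a) 47.0 kg; (b) 2.59 L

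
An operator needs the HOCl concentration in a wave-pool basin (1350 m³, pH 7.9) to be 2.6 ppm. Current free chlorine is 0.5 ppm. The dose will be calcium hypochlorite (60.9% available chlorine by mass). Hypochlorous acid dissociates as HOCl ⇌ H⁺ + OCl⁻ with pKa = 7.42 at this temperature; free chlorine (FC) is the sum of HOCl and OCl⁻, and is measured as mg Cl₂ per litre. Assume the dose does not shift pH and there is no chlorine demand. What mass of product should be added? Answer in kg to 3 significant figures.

Volume: 1350 m³ = 1,350,000 L.
[OCl⁻]/[HOCl] = 10^(pH − pKa) = 10^(7.9 − 7.42) = 3.02; fraction as HOCl = 1/(1 + 3.02) = 0.2488.
Free chlorine required for 2.6 ppm HOCl: 2.6 / 0.2488 = 10.45 ppm.
FC to add: 10.45 − 0.5 = 9.952 mg/L as Cl₂.
Cl₂ equivalent: 9.952 mg/L × 1,350,000 L = 13,440 g.
Product at 60.9% available Cl: 13,440 / 0.609 = 22,060 g.

22.1 kg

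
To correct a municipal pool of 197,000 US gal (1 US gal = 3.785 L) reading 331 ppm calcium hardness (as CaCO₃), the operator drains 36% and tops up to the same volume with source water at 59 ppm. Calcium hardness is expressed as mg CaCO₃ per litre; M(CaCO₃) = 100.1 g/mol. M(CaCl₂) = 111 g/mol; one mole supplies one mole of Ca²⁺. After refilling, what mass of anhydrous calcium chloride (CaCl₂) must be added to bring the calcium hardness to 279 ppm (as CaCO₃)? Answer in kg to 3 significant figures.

38.0 kg

Volume: 197,000 US gal × 3.785 L/gal = 745,645 L.
After draining 36% and refilling: 331 × 0.64 + 59 × 0.36 = 233.08 ppm.
Deficit to target: 279 − 233.08 = 45.92 mg/L.
As CaCO₃: 45.92 mg/L × 745,645 L = 34,240 g; ÷ 100.1 = 342.1 mol Ca²⁺.
Mass: 342.1 × 111 = 37,970 g.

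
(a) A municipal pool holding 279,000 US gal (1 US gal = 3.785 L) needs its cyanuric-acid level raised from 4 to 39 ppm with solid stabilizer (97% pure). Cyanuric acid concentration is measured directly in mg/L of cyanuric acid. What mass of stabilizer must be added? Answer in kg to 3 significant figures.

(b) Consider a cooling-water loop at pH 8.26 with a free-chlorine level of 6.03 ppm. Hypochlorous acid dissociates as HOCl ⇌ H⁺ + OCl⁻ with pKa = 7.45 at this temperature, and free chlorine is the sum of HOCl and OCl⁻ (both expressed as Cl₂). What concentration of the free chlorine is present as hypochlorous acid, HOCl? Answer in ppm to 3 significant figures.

(a) Volume: 279,000 US gal × 3.785 L/gal = 1,056,015 L.
(a) CYA to add: (39 − 4) = 35 mg/L × 1,056,015 L = 36,960 g cyanuric acid.
(a) At 97% purity: 36,960 / 0.97 = 38,100 g product.

(b) [OCl⁻]/[HOCl] = 10^(pH − pKa) = 10^(8.26 − 7.45) = 10^0.81 = 6.457.
(b) Fraction as HOCl = 1 / (1 + 6.457) = 0.1341.
(b) HOCl = 0.1341 × 6.03 ppm = 0.8087 ppm.

(a) 38.1 kg; (b) 0.809 ppm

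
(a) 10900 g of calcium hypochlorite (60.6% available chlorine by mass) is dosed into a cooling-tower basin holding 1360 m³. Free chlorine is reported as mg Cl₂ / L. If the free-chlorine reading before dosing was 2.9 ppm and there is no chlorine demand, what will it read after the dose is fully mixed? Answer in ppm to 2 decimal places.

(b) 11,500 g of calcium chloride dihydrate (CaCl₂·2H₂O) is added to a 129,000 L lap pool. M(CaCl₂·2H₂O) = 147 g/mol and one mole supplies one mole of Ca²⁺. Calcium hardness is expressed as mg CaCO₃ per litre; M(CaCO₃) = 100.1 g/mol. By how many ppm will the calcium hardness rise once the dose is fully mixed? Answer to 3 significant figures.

(a) Volume: 1360 m³ = 1,360,000 L.
(a) Available chlorine delivered: 10,900 g × 0.606 = 6605 g as Cl₂.
(a) Concentration rise: 6605 g / 1,360,000 L = 4.857 mg/L = 4.86 ppm.
(a) Final FC: 2.9 + 4.86 = 7.76 ppm.

(b) Moles of Ca²⁺: 11,500 g ÷ 147 g/mol = 78.23 mol.
(b) As CaCO₃: 78.23 mol × 100.1 g/mol = 7831 g.
(b) Rise: 7831 g / 129,000 L × 1000 = 60.71 mg/L.

(a) 7.76 ppm; (b) 60.7 ppm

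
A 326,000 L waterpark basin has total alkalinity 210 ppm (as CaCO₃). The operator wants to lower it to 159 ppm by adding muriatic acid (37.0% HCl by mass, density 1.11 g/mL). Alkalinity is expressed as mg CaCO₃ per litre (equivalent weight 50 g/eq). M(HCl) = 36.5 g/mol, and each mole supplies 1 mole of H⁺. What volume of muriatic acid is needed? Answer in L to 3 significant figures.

Alkalinity to neutralize: (210 − 159) = 51 mg/L as CaCO₃ × 326,000 L = 16,630 g as CaCO₃.
Equivalents of H⁺ required: 16,630 ÷ 50 g/eq = 332.5 eq = 332.5 mol HCl.
Mass of HCl: 332.5 × 36.5 = 12,140 g.
Mass of 37.0% solution: 12,140 / 0.37 = 32,800 g.
Volume: 32,800 g ÷ 1.11 g/mL = 29,550 mL.

29.6 L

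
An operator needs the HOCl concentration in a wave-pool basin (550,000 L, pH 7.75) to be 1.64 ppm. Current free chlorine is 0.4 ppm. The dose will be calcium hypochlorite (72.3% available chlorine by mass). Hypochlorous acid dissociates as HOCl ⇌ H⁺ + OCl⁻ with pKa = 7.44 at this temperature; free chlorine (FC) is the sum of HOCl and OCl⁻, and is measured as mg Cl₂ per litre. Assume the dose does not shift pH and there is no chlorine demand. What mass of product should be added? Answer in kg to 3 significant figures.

[OCl⁻]/[HOCl] = 10^(pH − pKa) = 10^(7.75 − 7.44) = 2.042; fraction as HOCl = 1/(1 + 2.042) = 0.3288.
Free chlorine required for 1.64 ppm HOCl: 1.64 / 0.3288 = 4.988 ppm.
FC to add: 4.988 − 0.4 = 4.588 mg/L as Cl₂.
Cl₂ equivalent: 4.588 mg/L × 550,000 L = 2524 g.
Product at 72.3% available Cl: 2524 / 0.723 = 3491 g.

3.49 kg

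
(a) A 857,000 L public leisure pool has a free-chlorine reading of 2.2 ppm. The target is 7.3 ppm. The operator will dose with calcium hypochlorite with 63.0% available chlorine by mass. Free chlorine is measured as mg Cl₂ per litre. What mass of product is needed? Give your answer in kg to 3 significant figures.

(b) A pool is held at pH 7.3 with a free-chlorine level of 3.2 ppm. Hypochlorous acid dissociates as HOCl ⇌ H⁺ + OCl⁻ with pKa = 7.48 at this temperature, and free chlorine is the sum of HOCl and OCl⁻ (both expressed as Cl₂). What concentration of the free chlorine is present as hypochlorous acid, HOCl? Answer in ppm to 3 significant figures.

(a) 6.94 kg; (b) 1.93 ppm

(a) Chlorine deficit: 7.3 − 2.2 = 5.1 ppm = 5.1 mg/L as Cl₂.
(a) Cl₂ equivalent needed: 5.1 mg/L × 857,000 L = 4,371,000 mg = 4371 g.
(a) Product at 63.0% available chlorine: 4371 / 0.63 = 6938 g.

(b) [OCl⁻]/[HOCl] = 10^(pH − pKa) = 10^(7.3 − 7.48) = 10^-0.18 = 0.6607.
(b) Fraction as HOCl = 1 / (1 + 0.6607) = 0.6022.
(b) HOCl = 0.6022 × 3.2 ppm = 1.927 ppm.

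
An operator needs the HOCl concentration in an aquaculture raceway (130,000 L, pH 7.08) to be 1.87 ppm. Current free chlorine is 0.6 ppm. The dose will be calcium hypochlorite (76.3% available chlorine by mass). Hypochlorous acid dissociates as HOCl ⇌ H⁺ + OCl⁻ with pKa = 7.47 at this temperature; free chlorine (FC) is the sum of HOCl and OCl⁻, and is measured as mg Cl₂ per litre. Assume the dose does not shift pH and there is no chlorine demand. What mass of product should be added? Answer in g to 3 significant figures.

346 g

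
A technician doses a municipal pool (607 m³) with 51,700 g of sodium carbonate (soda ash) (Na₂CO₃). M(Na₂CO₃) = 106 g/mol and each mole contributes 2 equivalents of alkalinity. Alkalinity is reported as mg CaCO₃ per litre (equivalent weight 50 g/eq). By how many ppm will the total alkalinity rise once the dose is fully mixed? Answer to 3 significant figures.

80.4 ppm

Volume: 607 m³ = 607,000 L.
Moles of Na₂CO₃: 51,700 g ÷ 106 g/mol = 487.7 mol → 975.5 eq of alkalinity.
As CaCO₃: 975.5 eq × 50 g/eq = 48,770 g.
Rise: 48,770 g / 607,000 L × 1000 = 80.35 mg/L.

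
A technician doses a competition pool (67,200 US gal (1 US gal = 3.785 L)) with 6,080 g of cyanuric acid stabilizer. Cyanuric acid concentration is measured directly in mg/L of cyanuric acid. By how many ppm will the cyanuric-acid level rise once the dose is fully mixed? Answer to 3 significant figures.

Volume: 67,200 US gal × 3.785 L/gal = 254,352 L.
Rise: 6,080 g / 254,352 L × 1000 = 23.9 mg/L.

23.9 ppm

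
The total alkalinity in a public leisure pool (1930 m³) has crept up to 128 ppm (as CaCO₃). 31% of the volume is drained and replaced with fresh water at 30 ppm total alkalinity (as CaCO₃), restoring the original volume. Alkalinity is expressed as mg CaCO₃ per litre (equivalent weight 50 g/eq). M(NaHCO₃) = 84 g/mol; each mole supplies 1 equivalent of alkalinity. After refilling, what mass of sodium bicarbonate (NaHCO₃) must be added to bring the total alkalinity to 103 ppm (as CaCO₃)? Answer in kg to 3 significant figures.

Volume: 1930 m³ = 1,930,000 L.
After draining 31% and refilling: 128 × 0.69 + 30 × 0.31 = 97.62 ppm.
Deficit to target: 103 − 97.62 = 5.38 mg/L.
As CaCO₃: 5.38 mg/L × 1,930,000 L = 10,380 g; ÷ 50 g/eq ÷ 1 = 207.7 mol NaHCO₃.
Mass: 207.7 × 84 = 17,440 g.

17.4 kg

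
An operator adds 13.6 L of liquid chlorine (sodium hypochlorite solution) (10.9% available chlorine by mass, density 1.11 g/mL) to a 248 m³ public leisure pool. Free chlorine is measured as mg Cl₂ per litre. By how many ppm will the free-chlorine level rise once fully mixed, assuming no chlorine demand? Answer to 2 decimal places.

Volume: 248 m³ = 248,000 L.
Mass of solution: 13.6 L × 1000 mL/L × 1.11 g/mL = 15,100 g.
Available chlorine delivered: 15,100 g × 0.109 = 1645 g as Cl₂.
Concentration rise: 1645 g / 248,000 L = 6.635 mg/L = 6.63 ppm.

6.63 ppm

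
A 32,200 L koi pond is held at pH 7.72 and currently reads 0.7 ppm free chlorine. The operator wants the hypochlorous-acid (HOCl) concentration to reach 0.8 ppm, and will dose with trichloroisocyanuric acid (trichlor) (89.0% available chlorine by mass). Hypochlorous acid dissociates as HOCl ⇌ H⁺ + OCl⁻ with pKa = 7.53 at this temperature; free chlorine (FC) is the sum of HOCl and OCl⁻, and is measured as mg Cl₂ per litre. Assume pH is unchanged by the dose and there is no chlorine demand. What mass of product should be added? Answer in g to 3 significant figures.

48.4 g

[OCl⁻]/[HOCl] = 10^(pH − pKa) = 10^(7.72 − 7.53) = 1.549; fraction as HOCl = 1/(1 + 1.549) = 0.3923.
Free chlorine required for 0.8 ppm HOCl: 0.8 / 0.3923 = 2.039 ppm.
FC to add: 2.039 − 0.7 = 1.339 mg/L as Cl₂.
Cl₂ equivalent: 1.339 mg/L × 32,200 L = 43.12 g.
Product at 89.0% available Cl: 43.12 / 0.89 = 48.45 g.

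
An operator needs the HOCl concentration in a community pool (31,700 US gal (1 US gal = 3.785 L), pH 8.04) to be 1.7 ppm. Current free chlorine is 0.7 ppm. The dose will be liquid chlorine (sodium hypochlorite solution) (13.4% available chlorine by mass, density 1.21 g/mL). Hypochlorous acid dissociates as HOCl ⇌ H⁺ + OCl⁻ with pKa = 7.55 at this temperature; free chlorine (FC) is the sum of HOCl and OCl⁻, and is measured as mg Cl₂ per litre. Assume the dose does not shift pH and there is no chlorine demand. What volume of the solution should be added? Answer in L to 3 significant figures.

4.63 L

Volume: 31,700 US gal × 3.785 L/gal = 119,984 L.
[OCl⁻]/[HOCl] = 10^(pH − pKa) = 10^(8.04 − 7.55) = 3.09; fraction as HOCl = 1/(1 + 3.09) = 0.2445.
Free chlorine required for 1.7 ppm HOCl: 1.7 / 0.2445 = 6.954 ppm.
FC to add: 6.954 − 0.7 = 6.254 mg/L as Cl₂.
Cl₂ equivalent: 6.254 mg/L × 119,984 L = 750.3 g.
Product at 13.4% available Cl: 750.3 / 0.134 = 5599 g.
Volume: 5599 g ÷ 1.21 g/mL = 4628 mL.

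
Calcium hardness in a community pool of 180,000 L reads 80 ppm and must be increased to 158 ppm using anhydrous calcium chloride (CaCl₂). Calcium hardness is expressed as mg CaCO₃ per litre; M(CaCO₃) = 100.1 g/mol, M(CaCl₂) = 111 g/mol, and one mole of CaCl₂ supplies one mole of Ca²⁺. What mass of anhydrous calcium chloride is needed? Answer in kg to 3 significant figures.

15.6 kg

Hardness to add: (158 − 80) = 78 mg/L as CaCO₃ × 180,000 L = 14,040 g as CaCO₃.
Moles of Ca²⁺ (1 mol Ca²⁺ ≡ 1 mol CaCO₃): 14,040 / 100.1 g/mol = 140.3 mol.
Mass of CaCl₂: 140.3 × 111 = 15,570 g.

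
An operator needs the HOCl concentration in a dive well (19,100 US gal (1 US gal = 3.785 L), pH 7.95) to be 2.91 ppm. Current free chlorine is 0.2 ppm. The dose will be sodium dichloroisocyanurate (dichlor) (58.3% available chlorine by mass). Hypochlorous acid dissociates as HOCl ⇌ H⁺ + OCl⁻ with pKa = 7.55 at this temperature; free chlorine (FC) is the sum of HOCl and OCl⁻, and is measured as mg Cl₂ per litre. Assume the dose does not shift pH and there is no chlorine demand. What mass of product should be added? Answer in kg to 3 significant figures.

1.24 kg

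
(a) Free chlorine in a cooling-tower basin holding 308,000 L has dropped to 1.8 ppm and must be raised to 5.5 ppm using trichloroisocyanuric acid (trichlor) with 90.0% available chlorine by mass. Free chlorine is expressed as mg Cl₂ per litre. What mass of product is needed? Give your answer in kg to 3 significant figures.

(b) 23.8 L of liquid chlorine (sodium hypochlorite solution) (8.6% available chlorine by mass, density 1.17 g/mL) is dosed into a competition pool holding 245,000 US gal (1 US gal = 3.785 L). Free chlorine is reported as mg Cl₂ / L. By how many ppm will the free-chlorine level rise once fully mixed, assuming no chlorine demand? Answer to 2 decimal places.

(a) 1.27 kg; (b) 2.58 ppm

(a) Chlorine deficit: 5.5 − 1.8 = 3.7 ppm = 3.7 mg/L as Cl₂.
(a) Cl₂ equivalent needed: 3.7 mg/L × 308,000 L = 1,140,000 mg = 1140 g.
(a) Product at 90.0% available chlorine: 1140 / 0.9 = 1266 g.

(b) Volume: 245,000 US gal × 3.785 L/gal = 927,325 L.
(b) Mass of solution: 23.8 L × 1000 mL/L × 1.17 g/mL = 27,850 g.
(b) Available chlorine delivered: 27,850 g × 0.086 = 2395 g as Cl₂.
(b) Concentration rise: 2395 g / 927,325 L = 2.582 mg/L = 2.58 ppm.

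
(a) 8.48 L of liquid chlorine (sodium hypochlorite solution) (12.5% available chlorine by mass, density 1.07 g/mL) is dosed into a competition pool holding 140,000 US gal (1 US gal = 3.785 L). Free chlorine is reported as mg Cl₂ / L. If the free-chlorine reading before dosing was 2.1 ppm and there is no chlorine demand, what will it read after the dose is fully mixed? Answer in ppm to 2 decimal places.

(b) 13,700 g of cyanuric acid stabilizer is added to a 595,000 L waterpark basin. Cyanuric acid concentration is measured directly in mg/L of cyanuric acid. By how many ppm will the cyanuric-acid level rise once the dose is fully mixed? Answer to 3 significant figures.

(a) Volume: 140,000 US gal × 3.785 L/gal = 529,900 L.
(a) Mass of solution: 8.48 L × 1000 mL/L × 1.07 g/mL = 9074 g.
(a) Available chlorine delivered: 9074 g × 0.125 = 1134 g as Cl₂.
(a) Concentration rise: 1134 g / 529,900 L = 2.14 mg/L = 2.14 ppm.
(a) Final FC: 2.1 + 2.14 = 4.24 ppm.

(b) Rise: 13,700 g / 595,000 L × 1000 = 23.03 mg/L.

(a) 4.24 ppm; (b) 23.0 ppm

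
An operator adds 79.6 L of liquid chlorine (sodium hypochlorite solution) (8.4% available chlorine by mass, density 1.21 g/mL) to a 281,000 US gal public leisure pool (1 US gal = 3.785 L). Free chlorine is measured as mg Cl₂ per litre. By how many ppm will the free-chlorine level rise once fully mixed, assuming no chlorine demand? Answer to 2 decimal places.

Volume: 281,000 US gal × 3.785 L/gal = 1,063,585 L.
Mass of solution: 79.6 L × 1000 mL/L × 1.21 g/mL = 96,320 g.
Available chlorine delivered: 96,320 g × 0.084 = 8091 g as Cl₂.
Concentration rise: 8091 g / 1,063,585 L = 7.607 mg/L = 7.61 ppm.

7.61 ppm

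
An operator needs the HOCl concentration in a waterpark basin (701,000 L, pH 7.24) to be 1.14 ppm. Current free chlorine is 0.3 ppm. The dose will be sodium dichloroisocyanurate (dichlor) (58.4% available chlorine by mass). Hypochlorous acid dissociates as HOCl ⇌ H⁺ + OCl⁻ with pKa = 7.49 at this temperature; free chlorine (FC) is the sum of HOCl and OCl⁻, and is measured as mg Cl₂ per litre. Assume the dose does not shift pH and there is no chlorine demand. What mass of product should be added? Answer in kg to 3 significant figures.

1.78 kg

[OCl⁻]/[HOCl] = 10^(pH − pKa) = 10^(7.24 − 7.49) = 0.5623; fraction as HOCl = 1/(1 + 0.5623) = 0.6401.
Free chlorine required for 1.14 ppm HOCl: 1.14 / 0.6401 = 1.781 ppm.
FC to add: 1.781 − 0.3 = 1.481 mg/L as Cl₂.
Cl₂ equivalent: 1.481 mg/L × 701,000 L = 1038 g.
Product at 58.4% available Cl: 1038 / 0.584 = 1778 g.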